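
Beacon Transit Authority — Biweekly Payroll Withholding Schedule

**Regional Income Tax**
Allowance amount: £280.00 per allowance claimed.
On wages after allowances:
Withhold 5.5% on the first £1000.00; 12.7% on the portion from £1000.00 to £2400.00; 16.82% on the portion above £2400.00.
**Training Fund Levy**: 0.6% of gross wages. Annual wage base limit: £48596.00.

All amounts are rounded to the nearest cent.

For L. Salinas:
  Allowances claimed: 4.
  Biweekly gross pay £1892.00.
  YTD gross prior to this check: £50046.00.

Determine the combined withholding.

Regional Income Tax: taxable = £1892.00 − 4×£280.00 = £772.00
  5.5% × £772.00 = £42.46
Training Fund Levy: YTD £50046.00 ≥ cap £48596.00 → £0.00
Total: £42.46 + £0.00 = £42.46

£42.46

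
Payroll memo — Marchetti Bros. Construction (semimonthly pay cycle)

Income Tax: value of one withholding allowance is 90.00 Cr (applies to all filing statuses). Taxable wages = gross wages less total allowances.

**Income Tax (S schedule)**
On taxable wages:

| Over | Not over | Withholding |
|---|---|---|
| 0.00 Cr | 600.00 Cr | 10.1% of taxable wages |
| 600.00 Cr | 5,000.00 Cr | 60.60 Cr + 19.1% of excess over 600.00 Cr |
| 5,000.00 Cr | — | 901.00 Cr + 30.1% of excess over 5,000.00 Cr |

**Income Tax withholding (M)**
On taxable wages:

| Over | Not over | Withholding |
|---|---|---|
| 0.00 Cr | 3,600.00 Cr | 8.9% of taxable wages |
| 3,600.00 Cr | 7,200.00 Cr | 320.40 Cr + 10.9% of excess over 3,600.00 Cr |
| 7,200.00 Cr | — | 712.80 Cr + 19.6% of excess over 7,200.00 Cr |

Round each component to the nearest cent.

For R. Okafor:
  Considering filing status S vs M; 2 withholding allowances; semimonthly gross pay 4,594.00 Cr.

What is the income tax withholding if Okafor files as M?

Income Tax (M): taxable = 4,594.00 Cr − 2×90.00 Cr = 4,414.00 Cr
  320.40 Cr + 10.9% × (4,414.00 Cr − 3,600.00 Cr) = 320.40 Cr + 10.9% × 814.00 Cr = 409.13 Cr

409.13 Cr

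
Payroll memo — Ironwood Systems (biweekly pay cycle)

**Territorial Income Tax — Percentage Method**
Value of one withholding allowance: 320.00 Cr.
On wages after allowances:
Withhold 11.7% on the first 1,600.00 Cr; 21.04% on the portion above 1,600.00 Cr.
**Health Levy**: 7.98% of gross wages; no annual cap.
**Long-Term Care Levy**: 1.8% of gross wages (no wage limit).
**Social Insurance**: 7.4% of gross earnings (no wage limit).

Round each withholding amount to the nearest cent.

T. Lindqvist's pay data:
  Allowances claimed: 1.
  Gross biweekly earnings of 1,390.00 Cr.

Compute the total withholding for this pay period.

Territorial Income Tax: taxable = 1,390.00 Cr − 1×320.00 Cr = 1,070.00 Cr
  11.7% × 1,070.00 Cr = 125.19 Cr
Health Levy: 7.98% × 1,390.00 Cr = 110.92 Cr
Long-Term Care Levy: 1.8% × 1,390.00 Cr = 25.02 Cr
Social Insurance: 7.4% × 1,390.00 Cr = 102.86 Cr
Total: 125.19 Cr + 110.92 Cr + 25.02 Cr + 102.86 Cr = 363.99 Cr

363.99 Cr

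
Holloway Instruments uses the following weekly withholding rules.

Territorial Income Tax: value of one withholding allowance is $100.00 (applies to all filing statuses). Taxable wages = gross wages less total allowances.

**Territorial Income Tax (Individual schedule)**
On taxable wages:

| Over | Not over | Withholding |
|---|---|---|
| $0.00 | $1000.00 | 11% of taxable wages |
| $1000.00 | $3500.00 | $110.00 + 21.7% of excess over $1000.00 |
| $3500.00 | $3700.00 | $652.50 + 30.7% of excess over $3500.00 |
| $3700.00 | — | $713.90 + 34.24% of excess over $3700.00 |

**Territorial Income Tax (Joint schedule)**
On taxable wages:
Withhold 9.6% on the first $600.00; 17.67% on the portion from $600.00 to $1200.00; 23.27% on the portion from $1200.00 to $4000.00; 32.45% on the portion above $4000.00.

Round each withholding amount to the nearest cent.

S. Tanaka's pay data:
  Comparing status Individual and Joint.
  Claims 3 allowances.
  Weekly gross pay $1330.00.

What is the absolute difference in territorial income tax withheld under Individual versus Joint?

Territorial Income Tax (Individual): taxable = $1330.00 − 3×$100.00 = $1030.00
  $110.00 + 21.7% × ($1030.00 − $1000.00) = $110.00 + 21.7% × $30.00 = $116.51
Territorial Income Tax (Joint): taxable = $1330.00 − 3×$100.00 = $1030.00
  $57.60 + 17.67% × ($1030.00 − $600.00) = $57.60 + 17.67% × $430.00 = $133.58
Difference: |$116.51 − $133.58| = $17.07 (higher under Joint)

$17.07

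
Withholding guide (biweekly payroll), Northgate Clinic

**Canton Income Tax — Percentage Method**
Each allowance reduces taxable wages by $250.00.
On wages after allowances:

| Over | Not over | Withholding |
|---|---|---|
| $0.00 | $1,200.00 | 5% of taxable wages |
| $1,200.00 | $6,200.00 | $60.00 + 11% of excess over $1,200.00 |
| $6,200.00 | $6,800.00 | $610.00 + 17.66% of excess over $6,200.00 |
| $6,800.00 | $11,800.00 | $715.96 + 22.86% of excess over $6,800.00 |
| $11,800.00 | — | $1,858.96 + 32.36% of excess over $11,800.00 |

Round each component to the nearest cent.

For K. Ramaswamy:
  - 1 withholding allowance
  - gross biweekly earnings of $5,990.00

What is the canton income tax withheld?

Canton Income Tax: taxable = $5,990.00 − 1×$250.00 = $5,740.00
  $60.00 + 11% × ($5,740.00 − $1,200.00) = $60.00 + 11% × $4,540.00 = $559.40

$559.40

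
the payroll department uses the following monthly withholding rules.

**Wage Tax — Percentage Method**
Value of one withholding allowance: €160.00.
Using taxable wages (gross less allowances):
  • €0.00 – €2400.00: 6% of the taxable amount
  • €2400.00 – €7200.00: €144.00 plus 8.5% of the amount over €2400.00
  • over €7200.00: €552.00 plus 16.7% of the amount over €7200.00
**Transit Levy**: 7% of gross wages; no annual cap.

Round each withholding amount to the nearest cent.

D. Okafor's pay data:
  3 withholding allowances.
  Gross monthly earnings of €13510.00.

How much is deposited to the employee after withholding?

Wage Tax: taxable = €13510.00 − 3×€160.00 = €13030.00
  €552.00 + 16.7% × (€13030.00 − €7200.00) = €552.00 + 16.7% × €5830.00 = €1525.61
Transit Levy: 7% × €13510.00 = €945.70
Total withheld: €1525.61 + €945.70 = €2471.31
Net pay: €13510.00 − €2471.31 = €11038.69

€11038.69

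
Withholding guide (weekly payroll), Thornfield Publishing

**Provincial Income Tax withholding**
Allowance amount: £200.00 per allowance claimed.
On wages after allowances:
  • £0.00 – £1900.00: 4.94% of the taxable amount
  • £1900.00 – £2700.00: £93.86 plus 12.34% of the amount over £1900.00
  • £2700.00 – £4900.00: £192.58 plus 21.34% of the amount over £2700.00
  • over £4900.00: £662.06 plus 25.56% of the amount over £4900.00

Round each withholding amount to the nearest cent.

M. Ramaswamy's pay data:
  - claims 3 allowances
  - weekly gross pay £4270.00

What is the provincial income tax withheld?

£399.58

Provincial Income Tax: taxable = £4270.00 − 3×£200.00 = £3670.00
  £192.58 + 21.34% × (£3670.00 − £2700.00) = £192.58 + 21.34% × £970.00 = £399.58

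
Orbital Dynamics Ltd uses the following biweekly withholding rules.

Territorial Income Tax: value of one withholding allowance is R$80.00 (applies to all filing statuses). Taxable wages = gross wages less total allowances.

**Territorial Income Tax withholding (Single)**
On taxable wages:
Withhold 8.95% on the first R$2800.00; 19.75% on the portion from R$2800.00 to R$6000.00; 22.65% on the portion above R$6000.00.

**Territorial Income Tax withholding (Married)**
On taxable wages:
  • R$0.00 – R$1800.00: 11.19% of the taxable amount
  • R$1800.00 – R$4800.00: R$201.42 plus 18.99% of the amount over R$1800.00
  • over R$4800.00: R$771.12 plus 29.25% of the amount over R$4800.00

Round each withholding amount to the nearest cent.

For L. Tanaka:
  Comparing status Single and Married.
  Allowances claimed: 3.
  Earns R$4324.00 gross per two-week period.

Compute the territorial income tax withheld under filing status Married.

R$635.15

Territorial Income Tax (Married): taxable = R$4324.00 − 3×R$80.00 = R$4084.00
  R$201.42 + 18.99% × (R$4084.00 − R$1800.00) = R$201.42 + 18.99% × R$2284.00 = R$635.15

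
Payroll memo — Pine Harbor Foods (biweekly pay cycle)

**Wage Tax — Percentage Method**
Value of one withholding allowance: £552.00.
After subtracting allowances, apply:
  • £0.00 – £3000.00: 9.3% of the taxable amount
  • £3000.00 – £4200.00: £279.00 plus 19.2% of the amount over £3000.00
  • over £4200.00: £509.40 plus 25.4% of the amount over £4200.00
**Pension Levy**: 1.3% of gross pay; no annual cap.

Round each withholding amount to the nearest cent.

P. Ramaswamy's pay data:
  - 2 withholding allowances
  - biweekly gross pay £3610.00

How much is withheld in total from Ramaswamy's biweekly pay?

Wage Tax: taxable = £3610.00 − 2×£552.00 = £2506.00
  9.3% × £2506.00 = £233.06
Pension Levy: 1.3% × £3610.00 = £46.93
Total: £233.06 + £46.93 = £279.99

£279.99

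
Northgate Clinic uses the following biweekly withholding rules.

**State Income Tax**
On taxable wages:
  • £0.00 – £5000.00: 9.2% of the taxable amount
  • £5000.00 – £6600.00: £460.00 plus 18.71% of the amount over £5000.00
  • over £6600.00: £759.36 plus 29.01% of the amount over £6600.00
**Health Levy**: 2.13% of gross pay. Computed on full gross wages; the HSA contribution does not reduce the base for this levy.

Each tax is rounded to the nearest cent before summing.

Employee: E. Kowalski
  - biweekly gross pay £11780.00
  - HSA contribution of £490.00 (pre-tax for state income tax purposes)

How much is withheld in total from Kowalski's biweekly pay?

£2370.84

State Income Tax: taxable = £11780.00 − £490.00 = £11290.00
  £759.36 + 29.01% × (£11290.00 − £6600.00) = £759.36 + 29.01% × £4690.00 = £2119.93
Health Levy: 2.13% × £11780.00 = £250.91
Total: £2119.93 + £250.91 = £2370.84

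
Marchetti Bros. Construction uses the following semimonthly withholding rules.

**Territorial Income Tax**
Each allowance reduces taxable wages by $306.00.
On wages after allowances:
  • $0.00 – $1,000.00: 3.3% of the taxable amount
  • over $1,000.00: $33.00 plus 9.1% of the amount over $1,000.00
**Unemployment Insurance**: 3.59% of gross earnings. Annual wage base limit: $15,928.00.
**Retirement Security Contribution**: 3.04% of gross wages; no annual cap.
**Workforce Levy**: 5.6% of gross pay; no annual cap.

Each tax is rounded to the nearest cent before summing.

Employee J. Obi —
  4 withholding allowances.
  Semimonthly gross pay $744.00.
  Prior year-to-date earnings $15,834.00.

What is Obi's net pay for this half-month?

$676.35

Territorial Income Tax: taxable = $744.00 − 4×$306.00 = $-480.00
  Taxable ≤ 0 → $0.00
Unemployment Insurance: cap $15,928.00 − YTD $15,834.00 = $94.00 subject; 3.59% × $94.00 = $3.37
Retirement Security Contribution: 3.04% × $744.00 = $22.62
Workforce Levy: 5.6% × $744.00 = $41.66
Total withheld: $0.00 + $3.37 + $22.62 + $41.66 = $67.65
Net pay: $744.00 − $67.65 = $676.35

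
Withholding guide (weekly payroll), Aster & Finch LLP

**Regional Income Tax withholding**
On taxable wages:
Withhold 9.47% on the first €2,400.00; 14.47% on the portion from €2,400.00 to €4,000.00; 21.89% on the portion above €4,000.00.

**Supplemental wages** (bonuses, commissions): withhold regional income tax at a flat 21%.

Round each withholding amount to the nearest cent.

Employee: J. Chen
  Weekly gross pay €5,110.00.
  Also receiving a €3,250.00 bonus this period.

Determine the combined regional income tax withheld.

€1,384.28

Regional Income Tax: taxable = €5,110.00
  €458.80 + 21.89% × (€5,110.00 − €4,000.00) = €458.80 + 21.89% × €1,110.00 = €701.78
Supplemental (21% flat on bonus): 21% × €3,250.00 = €682.50
Total regional income tax: €701.78 + €682.50 = €1,384.28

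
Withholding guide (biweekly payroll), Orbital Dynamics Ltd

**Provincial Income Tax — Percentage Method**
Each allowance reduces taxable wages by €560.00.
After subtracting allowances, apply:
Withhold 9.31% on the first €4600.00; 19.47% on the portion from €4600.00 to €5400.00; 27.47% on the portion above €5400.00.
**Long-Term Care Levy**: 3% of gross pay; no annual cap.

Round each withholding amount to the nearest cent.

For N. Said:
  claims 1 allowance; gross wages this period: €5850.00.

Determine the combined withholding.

€738.10

Provincial Income Tax: taxable = €5850.00 − 1×€560.00 = €5290.00
  €428.26 + 19.47% × (€5290.00 − €4600.00) = €428.26 + 19.47% × €690.00 = €562.60
Long-Term Care Levy: 3% × €5850.00 = €175.50
Total: €562.60 + €175.50 = €738.10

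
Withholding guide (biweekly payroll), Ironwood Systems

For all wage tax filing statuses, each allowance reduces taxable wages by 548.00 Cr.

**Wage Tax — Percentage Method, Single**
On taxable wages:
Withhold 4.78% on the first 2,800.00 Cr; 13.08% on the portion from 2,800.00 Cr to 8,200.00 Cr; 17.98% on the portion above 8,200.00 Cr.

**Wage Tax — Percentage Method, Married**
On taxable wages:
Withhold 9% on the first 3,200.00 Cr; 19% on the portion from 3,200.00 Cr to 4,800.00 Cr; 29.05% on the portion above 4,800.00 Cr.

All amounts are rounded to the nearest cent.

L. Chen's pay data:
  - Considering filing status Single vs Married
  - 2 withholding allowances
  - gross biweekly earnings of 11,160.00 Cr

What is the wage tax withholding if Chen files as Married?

Wage Tax (Married): taxable = 11,160.00 Cr − 2×548.00 Cr = 10,064.00 Cr
  592.00 Cr + 29.05% × (10,064.00 Cr − 4,800.00 Cr) = 592.00 Cr + 29.05% × 5,264.00 Cr = 2,121.19 Cr

2,121.19 Cr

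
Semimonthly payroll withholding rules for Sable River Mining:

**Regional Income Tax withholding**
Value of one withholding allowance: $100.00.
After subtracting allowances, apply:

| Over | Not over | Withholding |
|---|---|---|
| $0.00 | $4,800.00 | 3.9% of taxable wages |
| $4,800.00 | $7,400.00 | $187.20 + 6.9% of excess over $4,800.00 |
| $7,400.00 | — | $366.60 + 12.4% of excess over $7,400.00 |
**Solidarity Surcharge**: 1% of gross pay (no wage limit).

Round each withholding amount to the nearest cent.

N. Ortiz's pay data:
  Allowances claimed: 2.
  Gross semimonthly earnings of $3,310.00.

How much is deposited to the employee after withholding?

Regional Income Tax: taxable = $3,310.00 − 2×$100.00 = $3,110.00
  3.9% × $3,110.00 = $121.29
Solidarity Surcharge: 1% × $3,310.00 = $33.10
Total withheld: $121.29 + $33.10 = $154.39
Net pay: $3,310.00 − $154.39 = $3,155.61

$3,155.61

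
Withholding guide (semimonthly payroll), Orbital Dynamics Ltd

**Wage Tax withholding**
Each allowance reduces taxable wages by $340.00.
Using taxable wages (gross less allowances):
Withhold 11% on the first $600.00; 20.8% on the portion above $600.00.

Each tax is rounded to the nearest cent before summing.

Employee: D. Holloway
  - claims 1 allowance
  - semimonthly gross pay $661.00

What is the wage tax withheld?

Wage Tax: taxable = $661.00 − 1×$340.00 = $321.00
  11% × $321.00 = $35.31

$35.31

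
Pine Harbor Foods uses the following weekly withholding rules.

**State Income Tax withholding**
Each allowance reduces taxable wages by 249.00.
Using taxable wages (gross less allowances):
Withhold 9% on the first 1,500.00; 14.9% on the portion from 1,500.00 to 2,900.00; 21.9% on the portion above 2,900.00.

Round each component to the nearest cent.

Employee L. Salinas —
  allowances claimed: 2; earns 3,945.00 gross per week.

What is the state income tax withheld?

463.39

State Income Tax: taxable = 3,945.00 − 2×249.00 = 3,447.00
  343.60 + 21.9% × (3,447.00 − 2,900.00) = 343.60 + 21.9% × 547.00 = 463.39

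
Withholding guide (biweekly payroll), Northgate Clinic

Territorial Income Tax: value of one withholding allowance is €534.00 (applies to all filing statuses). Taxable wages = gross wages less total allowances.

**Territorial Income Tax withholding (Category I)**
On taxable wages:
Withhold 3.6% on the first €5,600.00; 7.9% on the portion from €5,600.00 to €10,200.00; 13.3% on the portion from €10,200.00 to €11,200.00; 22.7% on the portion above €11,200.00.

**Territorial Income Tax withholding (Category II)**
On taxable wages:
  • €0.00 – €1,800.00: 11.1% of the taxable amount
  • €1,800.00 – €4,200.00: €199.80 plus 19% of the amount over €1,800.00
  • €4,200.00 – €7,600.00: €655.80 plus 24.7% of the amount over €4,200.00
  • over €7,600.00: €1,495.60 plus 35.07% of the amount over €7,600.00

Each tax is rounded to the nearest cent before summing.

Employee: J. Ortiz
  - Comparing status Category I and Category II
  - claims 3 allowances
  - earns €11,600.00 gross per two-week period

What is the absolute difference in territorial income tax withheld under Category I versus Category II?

€1,787.54

Territorial Income Tax (Category I): taxable = €11,600.00 − 3×€534.00 = €9,998.00
  €201.60 + 7.9% × (€9,998.00 − €5,600.00) = €201.60 + 7.9% × €4,398.00 = €549.04
Territorial Income Tax (Category II): taxable = €11,600.00 − 3×€534.00 = €9,998.00
  €1,495.60 + 35.07% × (€9,998.00 − €7,600.00) = €1,495.60 + 35.07% × €2,398.00 = €2,336.58
Difference: |€549.04 − €2,336.58| = €1,787.54 (higher under Category II)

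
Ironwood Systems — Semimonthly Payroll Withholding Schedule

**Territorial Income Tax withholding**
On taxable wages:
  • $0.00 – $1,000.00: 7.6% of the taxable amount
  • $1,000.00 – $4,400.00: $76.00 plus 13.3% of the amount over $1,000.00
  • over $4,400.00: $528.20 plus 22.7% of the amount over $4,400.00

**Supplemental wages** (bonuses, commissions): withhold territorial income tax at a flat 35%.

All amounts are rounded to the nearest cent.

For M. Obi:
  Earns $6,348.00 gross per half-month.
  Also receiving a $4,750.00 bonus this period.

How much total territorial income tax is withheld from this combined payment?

$2,632.90

Territorial Income Tax: taxable = $6,348.00
  $528.20 + 22.7% × ($6,348.00 − $4,400.00) = $528.20 + 22.7% × $1,948.00 = $970.40
Supplemental (35% flat on bonus): 35% × $4,750.00 = $1,662.50
Total territorial income tax: $970.40 + $1,662.50 = $2,632.90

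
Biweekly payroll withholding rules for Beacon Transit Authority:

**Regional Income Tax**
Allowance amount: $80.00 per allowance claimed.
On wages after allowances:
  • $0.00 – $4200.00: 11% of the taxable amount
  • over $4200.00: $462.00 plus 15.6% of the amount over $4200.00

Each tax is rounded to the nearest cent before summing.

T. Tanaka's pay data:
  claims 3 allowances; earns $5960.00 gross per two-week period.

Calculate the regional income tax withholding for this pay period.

Regional Income Tax: taxable = $5960.00 − 3×$80.00 = $5720.00
  $462.00 + 15.6% × ($5720.00 − $4200.00) = $462.00 + 15.6% × $1520.00 = $699.12

$699.12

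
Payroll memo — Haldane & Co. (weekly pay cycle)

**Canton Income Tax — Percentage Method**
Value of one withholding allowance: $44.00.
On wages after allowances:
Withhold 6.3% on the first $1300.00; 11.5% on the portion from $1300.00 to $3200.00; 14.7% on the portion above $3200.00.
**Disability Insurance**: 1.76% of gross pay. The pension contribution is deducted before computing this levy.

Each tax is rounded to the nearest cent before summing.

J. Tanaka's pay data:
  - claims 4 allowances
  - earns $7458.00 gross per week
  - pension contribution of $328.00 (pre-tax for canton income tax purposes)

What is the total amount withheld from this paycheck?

$977.73

Canton Income Tax: taxable = $7458.00 − $328.00 − 4×$44.00 = $6954.00
  $300.40 + 14.7% × ($6954.00 − $3200.00) = $300.40 + 14.7% × $3754.00 = $852.24
Disability Insurance: 1.76% × $7130.00 = $125.49
Total: $852.24 + $125.49 = $977.73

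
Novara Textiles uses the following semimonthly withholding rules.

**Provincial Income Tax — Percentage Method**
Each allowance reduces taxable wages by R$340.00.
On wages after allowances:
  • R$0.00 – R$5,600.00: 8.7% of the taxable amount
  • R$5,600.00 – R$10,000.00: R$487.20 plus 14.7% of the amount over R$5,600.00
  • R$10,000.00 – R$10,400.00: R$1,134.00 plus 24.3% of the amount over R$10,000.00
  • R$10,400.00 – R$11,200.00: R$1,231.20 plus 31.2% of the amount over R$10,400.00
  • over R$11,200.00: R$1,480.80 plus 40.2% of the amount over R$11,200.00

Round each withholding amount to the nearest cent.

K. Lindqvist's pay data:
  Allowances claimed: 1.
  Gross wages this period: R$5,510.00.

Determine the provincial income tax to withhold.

Provincial Income Tax: taxable = R$5,510.00 − 1×R$340.00 = R$5,170.00
  8.7% × R$5,170.00 = R$449.79

R$449.79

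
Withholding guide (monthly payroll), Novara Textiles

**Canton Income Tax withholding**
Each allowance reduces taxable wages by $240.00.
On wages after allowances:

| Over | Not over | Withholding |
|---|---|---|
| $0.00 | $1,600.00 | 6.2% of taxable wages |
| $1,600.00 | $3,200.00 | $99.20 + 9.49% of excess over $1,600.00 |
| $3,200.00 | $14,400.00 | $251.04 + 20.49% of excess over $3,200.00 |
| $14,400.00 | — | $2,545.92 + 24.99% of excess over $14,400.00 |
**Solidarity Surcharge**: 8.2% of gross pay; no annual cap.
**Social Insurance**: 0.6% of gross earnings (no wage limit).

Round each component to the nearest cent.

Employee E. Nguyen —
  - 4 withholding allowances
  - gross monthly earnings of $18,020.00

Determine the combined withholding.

Canton Income Tax: taxable = $18,020.00 − 4×$240.00 = $17,060.00
  $2,545.92 + 24.99% × ($17,060.00 − $14,400.00) = $2,545.92 + 24.99% × $2,660.00 = $3,210.65
Solidarity Surcharge: 8.2% × $18,020.00 = $1,477.64
Social Insurance: 0.6% × $18,020.00 = $108.12
Total: $3,210.65 + $1,477.64 + $108.12 = $4,796.41

$4,796.41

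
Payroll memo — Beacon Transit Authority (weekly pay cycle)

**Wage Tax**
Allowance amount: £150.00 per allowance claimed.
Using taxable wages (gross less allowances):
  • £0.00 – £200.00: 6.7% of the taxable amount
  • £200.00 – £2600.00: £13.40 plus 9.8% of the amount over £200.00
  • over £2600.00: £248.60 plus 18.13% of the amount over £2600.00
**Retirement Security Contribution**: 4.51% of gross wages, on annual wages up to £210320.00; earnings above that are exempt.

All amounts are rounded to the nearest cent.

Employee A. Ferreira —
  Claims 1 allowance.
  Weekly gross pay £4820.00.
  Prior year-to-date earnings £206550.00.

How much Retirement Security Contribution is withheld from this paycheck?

Retirement Security Contribution: cap £210320.00 − YTD £206550.00 = £3770.00 subject; 4.51% × £3770.00 = £170.03

£170.03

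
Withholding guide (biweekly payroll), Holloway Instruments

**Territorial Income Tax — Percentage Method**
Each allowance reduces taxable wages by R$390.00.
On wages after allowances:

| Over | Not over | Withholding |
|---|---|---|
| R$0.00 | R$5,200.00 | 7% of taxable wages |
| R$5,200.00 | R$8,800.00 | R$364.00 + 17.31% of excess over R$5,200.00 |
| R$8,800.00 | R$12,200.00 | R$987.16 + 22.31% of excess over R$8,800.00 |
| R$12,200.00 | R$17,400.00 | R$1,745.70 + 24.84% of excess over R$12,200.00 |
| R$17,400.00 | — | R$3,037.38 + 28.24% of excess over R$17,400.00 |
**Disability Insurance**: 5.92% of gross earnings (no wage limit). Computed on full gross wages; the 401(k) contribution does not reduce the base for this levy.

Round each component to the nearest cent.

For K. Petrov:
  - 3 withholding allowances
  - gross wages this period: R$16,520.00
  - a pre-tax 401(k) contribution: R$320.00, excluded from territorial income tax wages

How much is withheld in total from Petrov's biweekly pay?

R$3,426.65

Territorial Income Tax: taxable = R$16,520.00 − R$320.00 − 3×R$390.00 = R$15,030.00
  R$1,745.70 + 24.84% × (R$15,030.00 − R$12,200.00) = R$1,745.70 + 24.84% × R$2,830.00 = R$2,448.67
Disability Insurance: 5.92% × R$16,520.00 = R$977.98
Total: R$2,448.67 + R$977.98 = R$3,426.65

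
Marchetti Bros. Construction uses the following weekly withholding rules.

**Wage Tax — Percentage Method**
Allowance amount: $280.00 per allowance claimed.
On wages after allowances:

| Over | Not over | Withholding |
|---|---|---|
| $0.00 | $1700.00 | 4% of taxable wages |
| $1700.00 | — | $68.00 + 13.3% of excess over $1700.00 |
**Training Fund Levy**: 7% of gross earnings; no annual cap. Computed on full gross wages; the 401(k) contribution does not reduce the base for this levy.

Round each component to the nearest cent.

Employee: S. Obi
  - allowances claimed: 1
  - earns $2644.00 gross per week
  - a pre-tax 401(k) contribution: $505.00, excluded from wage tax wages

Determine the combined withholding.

$274.23

Wage Tax: taxable = $2644.00 − $505.00 − 1×$280.00 = $1859.00
  $68.00 + 13.3% × ($1859.00 − $1700.00) = $68.00 + 13.3% × $159.00 = $89.15
Training Fund Levy: 7% × $2644.00 = $185.08
Total: $89.15 + $185.08 = $274.23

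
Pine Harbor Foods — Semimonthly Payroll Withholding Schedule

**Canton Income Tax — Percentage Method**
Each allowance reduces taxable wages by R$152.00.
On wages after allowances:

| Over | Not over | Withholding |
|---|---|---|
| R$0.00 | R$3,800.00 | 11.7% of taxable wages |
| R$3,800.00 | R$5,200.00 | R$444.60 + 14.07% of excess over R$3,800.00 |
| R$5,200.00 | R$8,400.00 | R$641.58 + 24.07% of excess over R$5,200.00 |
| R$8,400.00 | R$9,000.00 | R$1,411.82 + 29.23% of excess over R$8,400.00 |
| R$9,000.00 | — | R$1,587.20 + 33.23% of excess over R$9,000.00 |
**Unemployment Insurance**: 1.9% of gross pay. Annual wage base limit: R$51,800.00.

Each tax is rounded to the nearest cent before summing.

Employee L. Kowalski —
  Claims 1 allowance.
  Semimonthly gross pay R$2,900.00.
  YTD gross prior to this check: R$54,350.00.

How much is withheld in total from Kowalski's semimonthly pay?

R$321.52

Canton Income Tax: taxable = R$2,900.00 − 1×R$152.00 = R$2,748.00
  11.7% × R$2,748.00 = R$321.52
Unemployment Insurance: YTD R$54,350.00 ≥ cap R$51,800.00 → R$0.00
Total: R$321.52 + R$0.00 = R$321.52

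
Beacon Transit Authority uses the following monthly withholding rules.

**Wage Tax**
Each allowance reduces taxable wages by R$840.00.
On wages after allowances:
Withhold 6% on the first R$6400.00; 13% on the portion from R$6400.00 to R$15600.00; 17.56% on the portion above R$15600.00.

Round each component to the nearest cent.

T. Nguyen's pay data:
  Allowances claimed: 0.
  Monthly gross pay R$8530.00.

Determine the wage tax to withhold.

R$660.90

Wage Tax: taxable = R$8530.00
  R$384.00 + 13% × (R$8530.00 − R$6400.00) = R$384.00 + 13% × R$2130.00 = R$660.90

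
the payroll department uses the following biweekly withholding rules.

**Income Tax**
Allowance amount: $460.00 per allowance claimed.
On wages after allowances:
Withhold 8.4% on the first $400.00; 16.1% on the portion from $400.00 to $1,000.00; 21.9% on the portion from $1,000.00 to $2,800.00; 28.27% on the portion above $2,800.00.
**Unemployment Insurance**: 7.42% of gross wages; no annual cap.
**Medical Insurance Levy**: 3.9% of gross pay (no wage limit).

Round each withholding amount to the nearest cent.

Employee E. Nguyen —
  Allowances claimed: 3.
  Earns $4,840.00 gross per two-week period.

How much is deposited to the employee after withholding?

$3,581.13

Income Tax: taxable = $4,840.00 − 3×$460.00 = $3,460.00
  $524.40 + 28.27% × ($3,460.00 − $2,800.00) = $524.40 + 28.27% × $660.00 = $710.98
Unemployment Insurance: 7.42% × $4,840.00 = $359.13
Medical Insurance Levy: 3.9% × $4,840.00 = $188.76
Total withheld: $710.98 + $359.13 + $188.76 = $1,258.87
Net pay: $4,840.00 − $1,258.87 = $3,581.13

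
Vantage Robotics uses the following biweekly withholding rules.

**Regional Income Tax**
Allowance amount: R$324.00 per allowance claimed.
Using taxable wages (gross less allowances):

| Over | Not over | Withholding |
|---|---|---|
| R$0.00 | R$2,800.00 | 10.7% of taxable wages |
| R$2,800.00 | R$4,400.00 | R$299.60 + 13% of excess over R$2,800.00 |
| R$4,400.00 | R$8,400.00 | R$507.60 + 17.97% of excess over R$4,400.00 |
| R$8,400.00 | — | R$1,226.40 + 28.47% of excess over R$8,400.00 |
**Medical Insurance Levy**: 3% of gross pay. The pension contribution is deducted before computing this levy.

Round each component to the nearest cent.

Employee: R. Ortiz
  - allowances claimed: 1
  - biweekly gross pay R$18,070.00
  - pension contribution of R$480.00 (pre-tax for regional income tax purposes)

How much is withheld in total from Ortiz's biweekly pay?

Regional Income Tax: taxable = R$18,070.00 − R$480.00 − 1×R$324.00 = R$17,266.00
  R$1,226.40 + 28.47% × (R$17,266.00 − R$8,400.00) = R$1,226.40 + 28.47% × R$8,866.00 = R$3,750.55
Medical Insurance Levy: 3% × R$17,590.00 = R$527.70
Total: R$3,750.55 + R$527.70 = R$4,278.25

R$4,278.25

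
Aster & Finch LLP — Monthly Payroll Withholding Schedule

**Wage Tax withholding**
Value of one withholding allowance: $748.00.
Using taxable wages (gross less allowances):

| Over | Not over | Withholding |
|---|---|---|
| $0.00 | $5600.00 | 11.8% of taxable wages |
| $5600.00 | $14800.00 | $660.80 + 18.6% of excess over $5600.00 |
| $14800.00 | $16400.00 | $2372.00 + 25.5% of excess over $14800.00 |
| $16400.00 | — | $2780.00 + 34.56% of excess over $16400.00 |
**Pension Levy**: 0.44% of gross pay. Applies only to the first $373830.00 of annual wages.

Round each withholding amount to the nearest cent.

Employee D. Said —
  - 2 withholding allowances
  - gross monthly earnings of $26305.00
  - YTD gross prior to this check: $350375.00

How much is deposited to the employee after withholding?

$20515.65

Wage Tax: taxable = $26305.00 − 2×$748.00 = $24809.00
  $2780.00 + 34.56% × ($24809.00 − $16400.00) = $2780.00 + 34.56% × $8409.00 = $5686.15
Pension Levy: cap $373830.00 − YTD $350375.00 = $23455.00 subject; 0.44% × $23455.00 = $103.20
Total withheld: $5686.15 + $103.20 = $5789.35
Net pay: $26305.00 − $5789.35 = $20515.65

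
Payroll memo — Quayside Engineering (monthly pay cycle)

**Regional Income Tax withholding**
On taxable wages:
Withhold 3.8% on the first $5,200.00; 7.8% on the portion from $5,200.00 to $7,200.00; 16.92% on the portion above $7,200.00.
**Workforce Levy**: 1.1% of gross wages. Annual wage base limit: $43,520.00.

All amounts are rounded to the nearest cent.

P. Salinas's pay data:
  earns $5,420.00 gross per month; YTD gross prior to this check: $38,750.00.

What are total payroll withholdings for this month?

Regional Income Tax: taxable = $5,420.00
  $197.60 + 7.8% × ($5,420.00 − $5,200.00) = $197.60 + 7.8% × $220.00 = $214.76
Workforce Levy: cap $43,520.00 − YTD $38,750.00 = $4,770.00 subject; 1.1% × $4,770.00 = $52.47
Total: $214.76 + $52.47 = $267.23

$267.23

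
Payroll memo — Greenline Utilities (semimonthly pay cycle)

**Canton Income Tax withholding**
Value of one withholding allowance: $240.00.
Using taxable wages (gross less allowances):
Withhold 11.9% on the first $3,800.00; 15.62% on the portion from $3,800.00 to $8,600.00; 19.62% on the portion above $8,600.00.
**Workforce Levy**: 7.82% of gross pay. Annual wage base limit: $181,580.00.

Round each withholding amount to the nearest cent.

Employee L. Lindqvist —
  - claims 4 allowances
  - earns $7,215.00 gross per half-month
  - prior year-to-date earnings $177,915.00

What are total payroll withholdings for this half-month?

Canton Income Tax: taxable = $7,215.00 − 4×$240.00 = $6,255.00
  $452.20 + 15.62% × ($6,255.00 − $3,800.00) = $452.20 + 15.62% × $2,455.00 = $835.67
Workforce Levy: cap $181,580.00 − YTD $177,915.00 = $3,665.00 subject; 7.82% × $3,665.00 = $286.60
Total: $835.67 + $286.60 = $1,122.27

$1,122.27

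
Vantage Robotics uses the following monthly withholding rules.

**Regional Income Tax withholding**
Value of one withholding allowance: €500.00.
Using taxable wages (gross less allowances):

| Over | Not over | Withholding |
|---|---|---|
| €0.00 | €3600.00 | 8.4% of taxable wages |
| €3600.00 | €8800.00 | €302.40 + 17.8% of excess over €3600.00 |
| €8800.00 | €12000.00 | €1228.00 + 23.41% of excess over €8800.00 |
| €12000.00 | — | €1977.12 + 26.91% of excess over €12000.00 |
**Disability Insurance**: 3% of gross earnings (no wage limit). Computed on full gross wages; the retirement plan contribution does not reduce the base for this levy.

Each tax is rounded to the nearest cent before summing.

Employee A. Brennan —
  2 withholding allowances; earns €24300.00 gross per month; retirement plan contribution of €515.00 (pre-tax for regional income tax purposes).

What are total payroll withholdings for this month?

Regional Income Tax: taxable = €24300.00 − €515.00 − 2×€500.00 = €22785.00
  €1977.12 + 26.91% × (€22785.00 − €12000.00) = €1977.12 + 26.91% × €10785.00 = €4879.36
Disability Insurance: 3% × €24300.00 = €729.00
Total: €4879.36 + €729.00 = €5608.36

€5608.36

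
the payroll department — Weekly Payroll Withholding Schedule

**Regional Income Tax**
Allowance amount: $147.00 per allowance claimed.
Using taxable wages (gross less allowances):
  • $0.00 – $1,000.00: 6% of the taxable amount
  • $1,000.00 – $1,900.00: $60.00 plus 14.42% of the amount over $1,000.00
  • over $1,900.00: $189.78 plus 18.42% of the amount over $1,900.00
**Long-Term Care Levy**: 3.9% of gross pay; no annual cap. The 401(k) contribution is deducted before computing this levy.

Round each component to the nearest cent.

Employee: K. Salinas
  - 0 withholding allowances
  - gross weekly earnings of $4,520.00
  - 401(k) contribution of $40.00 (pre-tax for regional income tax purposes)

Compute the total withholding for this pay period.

Regional Income Tax: taxable = $4,520.00 − $40.00 = $4,480.00
  $189.78 + 18.42% × ($4,480.00 − $1,900.00) = $189.78 + 18.42% × $2,580.00 = $665.02
Long-Term Care Levy: 3.9% × $4,480.00 = $174.72
Total: $665.02 + $174.72 = $839.74

$839.74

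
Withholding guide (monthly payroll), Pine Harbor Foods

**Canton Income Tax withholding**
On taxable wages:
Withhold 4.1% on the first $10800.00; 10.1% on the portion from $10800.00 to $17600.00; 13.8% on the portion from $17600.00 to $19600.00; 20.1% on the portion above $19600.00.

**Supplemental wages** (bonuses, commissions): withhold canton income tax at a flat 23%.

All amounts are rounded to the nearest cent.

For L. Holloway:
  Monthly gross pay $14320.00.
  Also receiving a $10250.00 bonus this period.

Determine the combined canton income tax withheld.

$3155.82

Canton Income Tax: taxable = $14320.00
  $442.80 + 10.1% × ($14320.00 − $10800.00) = $442.80 + 10.1% × $3520.00 = $798.32
Supplemental (23% flat on bonus): 23% × $10250.00 = $2357.50
Total canton income tax: $798.32 + $2357.50 = $3155.82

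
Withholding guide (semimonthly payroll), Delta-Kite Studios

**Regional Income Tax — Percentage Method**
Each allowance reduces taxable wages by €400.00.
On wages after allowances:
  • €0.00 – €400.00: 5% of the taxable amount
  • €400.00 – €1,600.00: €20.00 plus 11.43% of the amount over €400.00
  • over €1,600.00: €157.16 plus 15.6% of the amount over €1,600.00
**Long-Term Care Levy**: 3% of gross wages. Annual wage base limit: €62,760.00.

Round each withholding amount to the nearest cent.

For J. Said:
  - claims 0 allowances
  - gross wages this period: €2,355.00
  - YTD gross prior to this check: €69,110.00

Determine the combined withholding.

€274.94

Regional Income Tax: taxable = €2,355.00
  €157.16 + 15.6% × (€2,355.00 − €1,600.00) = €157.16 + 15.6% × €755.00 = €274.94
Long-Term Care Levy: YTD €69,110.00 ≥ cap €62,760.00 → €0.00
Total: €274.94 + €0.00 = €274.94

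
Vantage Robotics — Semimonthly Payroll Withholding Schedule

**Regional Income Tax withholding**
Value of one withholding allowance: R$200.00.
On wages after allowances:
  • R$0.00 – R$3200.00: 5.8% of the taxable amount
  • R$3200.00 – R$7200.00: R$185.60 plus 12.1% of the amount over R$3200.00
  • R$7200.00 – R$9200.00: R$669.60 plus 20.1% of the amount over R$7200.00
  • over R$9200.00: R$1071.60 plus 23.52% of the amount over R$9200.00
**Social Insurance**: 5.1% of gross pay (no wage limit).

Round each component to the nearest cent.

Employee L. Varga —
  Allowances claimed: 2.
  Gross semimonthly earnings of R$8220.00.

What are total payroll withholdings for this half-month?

Regional Income Tax: taxable = R$8220.00 − 2×R$200.00 = R$7820.00
  R$669.60 + 20.1% × (R$7820.00 − R$7200.00) = R$669.60 + 20.1% × R$620.00 = R$794.22
Social Insurance: 5.1% × R$8220.00 = R$419.22
Total: R$794.22 + R$419.22 = R$1213.44

R$1213.44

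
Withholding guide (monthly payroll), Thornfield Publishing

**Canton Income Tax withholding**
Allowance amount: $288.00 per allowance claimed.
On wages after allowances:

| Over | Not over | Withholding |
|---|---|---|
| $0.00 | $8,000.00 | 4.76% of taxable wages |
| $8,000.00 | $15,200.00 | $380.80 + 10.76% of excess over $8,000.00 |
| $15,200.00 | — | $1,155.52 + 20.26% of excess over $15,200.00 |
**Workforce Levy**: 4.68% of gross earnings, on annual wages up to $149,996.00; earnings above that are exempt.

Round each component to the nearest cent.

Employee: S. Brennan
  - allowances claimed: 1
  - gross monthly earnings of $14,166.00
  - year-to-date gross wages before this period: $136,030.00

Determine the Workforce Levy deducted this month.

Workforce Levy: cap $149,996.00 − YTD $136,030.00 = $13,966.00 subject; 4.68% × $13,966.00 = $653.61

$653.61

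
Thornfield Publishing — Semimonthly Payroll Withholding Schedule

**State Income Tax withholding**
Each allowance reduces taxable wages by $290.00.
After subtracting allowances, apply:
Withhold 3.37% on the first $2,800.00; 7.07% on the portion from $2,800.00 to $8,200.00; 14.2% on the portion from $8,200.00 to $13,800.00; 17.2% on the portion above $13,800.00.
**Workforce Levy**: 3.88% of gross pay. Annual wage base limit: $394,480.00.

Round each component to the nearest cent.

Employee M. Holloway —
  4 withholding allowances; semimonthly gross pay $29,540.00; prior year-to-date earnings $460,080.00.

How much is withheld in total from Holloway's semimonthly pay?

$3,779.10

State Income Tax: taxable = $29,540.00 − 4×$290.00 = $28,380.00
  $1,271.34 + 17.2% × ($28,380.00 − $13,800.00) = $1,271.34 + 17.2% × $14,580.00 = $3,779.10
Workforce Levy: YTD $460,080.00 ≥ cap $394,480.00 → $0.00
Total: $3,779.10 + $0.00 = $3,779.10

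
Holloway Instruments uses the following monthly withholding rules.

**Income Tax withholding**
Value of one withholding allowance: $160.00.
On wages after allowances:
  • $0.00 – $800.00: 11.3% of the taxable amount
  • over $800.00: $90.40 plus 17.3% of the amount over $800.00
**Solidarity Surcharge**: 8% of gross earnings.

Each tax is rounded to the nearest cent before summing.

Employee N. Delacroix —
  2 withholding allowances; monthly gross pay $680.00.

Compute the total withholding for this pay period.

Income Tax: taxable = $680.00 − 2×$160.00 = $360.00
  11.3% × $360.00 = $40.68
Solidarity Surcharge: 8% × $680.00 = $54.40
Total: $40.68 + $54.40 = $95.08

$95.08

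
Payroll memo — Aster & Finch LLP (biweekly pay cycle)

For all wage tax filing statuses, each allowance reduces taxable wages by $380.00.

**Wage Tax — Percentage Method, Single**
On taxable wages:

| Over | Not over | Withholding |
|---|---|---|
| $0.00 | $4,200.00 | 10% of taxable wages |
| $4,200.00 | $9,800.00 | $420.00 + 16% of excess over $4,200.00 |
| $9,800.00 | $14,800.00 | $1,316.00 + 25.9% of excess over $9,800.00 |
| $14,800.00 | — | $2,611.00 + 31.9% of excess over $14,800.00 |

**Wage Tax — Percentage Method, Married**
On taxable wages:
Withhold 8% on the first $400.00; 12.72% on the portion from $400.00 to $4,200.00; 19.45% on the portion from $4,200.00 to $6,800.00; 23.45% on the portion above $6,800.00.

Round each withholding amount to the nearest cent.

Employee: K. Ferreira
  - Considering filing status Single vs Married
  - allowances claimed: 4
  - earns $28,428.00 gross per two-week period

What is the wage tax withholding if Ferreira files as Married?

Wage Tax (Married): taxable = $28,428.00 − 4×$380.00 = $26,908.00
  $1,021.06 + 23.45% × ($26,908.00 − $6,800.00) = $1,021.06 + 23.45% × $20,108.00 = $5,736.39

$5,736.39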